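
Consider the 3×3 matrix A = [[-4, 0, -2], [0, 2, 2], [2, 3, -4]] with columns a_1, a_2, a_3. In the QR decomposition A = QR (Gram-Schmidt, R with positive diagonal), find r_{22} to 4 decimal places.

r_{22} = 3.3466

a_1 = (-4, 0, 2); ‖a_1‖ = 4.4721, so q_1 = (-0.8944, 0.0000, 0.4472).
q_1·a_2 = (-0.8944)·0 + 0.0000·2 + 0.4472·3 = 1.3416.
u_2 = a_2 − 1.3416·q_1 = (1.2000, 2.0000, 2.4000).
r_{22} = ‖u_2‖ = 3.3466.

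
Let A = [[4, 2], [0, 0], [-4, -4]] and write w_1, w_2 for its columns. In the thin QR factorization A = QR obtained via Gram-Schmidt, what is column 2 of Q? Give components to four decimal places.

w_1 = (4, 0, -4); ‖w_1‖ = 5.6569, so e_1 = (0.7071, 0.0000, -0.7071).
e_1·w_2 = 0.7071·2 + 0.0000·0 + (-0.7071)·(-4) = 4.2426.
u_2 = w_2 − 4.2426·e_1 = (-1.0000, 0.0000, -1.0000).
‖u_2‖ = 1.4142, so e_2 = (-0.7071, 0.0000, -0.7071).

e_2 = (-0.7071, 0.0000, -0.7071)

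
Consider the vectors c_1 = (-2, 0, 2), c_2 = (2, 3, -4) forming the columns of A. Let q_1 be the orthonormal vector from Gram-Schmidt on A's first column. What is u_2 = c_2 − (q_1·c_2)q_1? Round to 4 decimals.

c_1 = (-2, 0, 2); ‖c_1‖ = 2.8284, so q_1 = (-0.7071, 0.0000, 0.7071).
q_1·c_2 = (-0.7071)·2 + 0.0000·3 + 0.7071·(-4) = -4.2426.
u_2 = c_2 + 4.2426·q_1 = (-1.0000, 3.0000, -1.0000).

u_2 = (-1.0000, 3.0000, -1.0000)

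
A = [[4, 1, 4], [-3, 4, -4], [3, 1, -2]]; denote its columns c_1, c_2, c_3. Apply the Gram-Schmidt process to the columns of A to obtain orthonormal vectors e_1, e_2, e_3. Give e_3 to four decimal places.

e_3 = (0.6191, 0.0413, -0.7842)

c_1 = (4, -3, 3); ‖c_1‖ = 5.8310, so e_1 = (0.6860, -0.5145, 0.5145).
e_1·c_2 = 0.6860·1 + (-0.5145)·4 + 0.5145·1 = -0.8575.
u_2 = c_2 + 0.8575·e_1 = (1.5882, 3.5588, 1.4412).
‖u_2‖ = 4.1551, so e_2 = (0.3822, 0.8565, 0.3468).
e_1·c_3 = 0.6860·4 + (-0.5145)·(-4) + 0.5145·(-2) = 3.7730; e_2·c_3 = 0.3822·4 + 0.8565·(-4) + 0.3468·(-2) = -2.5907.
u_3 = c_3 − 3.7730·e_1 + 2.5907·e_2 = (2.4020, 0.1601, -3.0426).
‖u_3‖ = 3.8798, so e_3 = (0.6191, 0.0413, -0.7842).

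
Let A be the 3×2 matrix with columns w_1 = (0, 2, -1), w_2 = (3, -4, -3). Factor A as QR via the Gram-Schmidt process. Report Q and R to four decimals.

w_1 = (0, 2, -1); ‖w_1‖ = 2.2361, so e_1 = (0.0000, 0.8944, -0.4472).
e_1·w_2 = 0.0000·3 + 0.8944·(-4) + (-0.4472)·(-3) = -2.2361.
u_2 = w_2 + 2.2361·e_1 = (3.0000, -2.0000, -4.0000).
‖u_2‖ = 5.3852, so e_2 = (0.5571, -0.3714, -0.7428).

Q = [[0.0000, 0.5571], [0.8944, -0.3714], [-0.4472, -0.7428]], R = [[2.2361, -2.2361], [0.0000, 5.3852]]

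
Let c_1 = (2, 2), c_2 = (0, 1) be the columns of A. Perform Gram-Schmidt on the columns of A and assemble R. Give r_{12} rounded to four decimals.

e_1 = c_1/‖c_1‖ = (2, 2)/2.8284 = (0.7071, 0.7071).
r_{12} = e_1·c_2 = 0.7071.

r_{12} = 0.7071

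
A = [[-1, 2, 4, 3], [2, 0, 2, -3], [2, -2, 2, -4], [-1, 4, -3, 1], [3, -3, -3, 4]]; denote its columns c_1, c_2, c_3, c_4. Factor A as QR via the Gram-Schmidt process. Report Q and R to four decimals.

q_1 = c_1/‖c_1‖ = (-1, 2, 2, -1, 3)/4.3589 = (-0.2294, 0.4588, 0.4588, -0.2294, 0.6882).
r_{12} = q_1·c_2 = -4.3589.
u_2 = c_2 + 4.3589·q_1 = (1.0000, 2.0000, 0.0000, 3.0000, 0.0000).
‖u_2‖ = 3.7417, so q_2 = (0.2673, 0.5345, 0.0000, 0.8018, 0.0000).
r_{13} = q_1·c_3 = -0.4588; r_{23} = q_2·c_3 = -0.2673.
u_3 = c_3 + 0.4588·q_1 + 0.2673·q_2 = (3.9662, 2.3534, 2.2105, -2.8910, -2.6842).
‖u_3‖ = 6.4590, so q_3 = (0.6141, 0.3644, 0.3422, -0.4476, -0.4156).
r_{14} = q_1·c_4 = -1.3765; r_{24} = q_2·c_4 = 0.0000; r_{34} = q_3·c_4 = -2.7298.
u_4 = c_4 + 1.3765·q_1 + 0.0000·q_2 + 2.7298·q_3 = (4.3605, -1.3738, -2.4342, -0.5376, 3.8129).
‖u_4‖ = 6.4540, so q_4 = (0.6756, -0.2129, -0.3772, -0.0833, 0.5908).

Q = [[-0.2294, 0.2673, 0.6141, 0.6756], [0.4588, 0.5345, 0.3644, -0.2129], [0.4588, 0.0000, 0.3422, -0.3772], [-0.2294, 0.8018, -0.4476, -0.0833], [0.6882, 0.0000, -0.4156, 0.5908]], R = [[4.3589, -4.3589, -0.4588, -1.3765], [0.0000, 3.7417, -0.2673, 0.0000], [0.0000, 0.0000, 6.4590, -2.7298], [0.0000, 0.0000, 0.0000, 6.4540]]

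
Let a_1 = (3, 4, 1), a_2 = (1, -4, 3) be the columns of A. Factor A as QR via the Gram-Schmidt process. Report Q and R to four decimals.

a_1 = (3, 4, 1); ‖a_1‖ = 5.0990, so e_1 = (0.5883, 0.7845, 0.1961).
e_1·a_2 = 0.5883·1 + 0.7845·(-4) + 0.1961·3 = -1.9612.
u_2 = a_2 + 1.9612·e_1 = (2.1538, -2.4615, 3.3846).
‖u_2‖ = 4.7068, so e_2 = (0.4576, -0.5230, 0.7191).

Q = [[0.5883, 0.4576], [0.7845, -0.5230], [0.1961, 0.7191]], R = [[5.0990, -1.9612], [0.0000, 4.7068]]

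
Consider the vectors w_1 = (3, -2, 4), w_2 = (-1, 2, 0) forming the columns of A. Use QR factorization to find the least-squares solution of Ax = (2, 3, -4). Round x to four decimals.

e_1 = w_1/‖w_1‖ = (3, -2, 4)/5.3852 = (0.5571, -0.3714, 0.7428).
r_{12} = e_1·w_2 = -1.2999.
u_2 = w_2 + 1.2999·e_1 = (-0.2759, 1.5172, 0.9655).
‖u_2‖ = 1.8194, so e_2 = (-0.1516, 0.8339, 0.5307).
Qᵀb = (-2.9711, 0.0758).
Back-substitute: x_2 = 0.0758/1.8194 = 0.0417.
x_1 = (-2.9711 + 1.2999·0.0417)/5.3852 = -0.5417.

x = (-0.5417, 0.0417)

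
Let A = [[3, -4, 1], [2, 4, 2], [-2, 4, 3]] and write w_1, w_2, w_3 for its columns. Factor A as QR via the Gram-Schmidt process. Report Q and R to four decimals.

e_1 = w_1/‖w_1‖ = (3, 2, -2)/4.1231 = (0.7276, 0.4851, -0.4851).
r_{12} = e_1·w_2 = -2.9104.
u_2 = w_2 + 2.9104·e_1 = (-1.8824, 5.4118, 2.5882).
‖u_2‖ = 6.2872, so e_2 = (-0.2994, 0.8608, 0.4117).
r_{13} = e_1·w_3 = 0.2425; r_{23} = e_2·w_3 = 2.6571.
u_3 = w_3 − 0.2425·e_1 − 2.6571·e_2 = (1.6190, -0.4048, 2.0238).
‖u_3‖ = 2.6232, so e_3 = (0.6172, -0.1543, 0.7715).

Q = [[0.7276, -0.2994, 0.6172], [0.4851, 0.8608, -0.1543], [-0.4851, 0.4117, 0.7715]], R = [[4.1231, -2.9104, 0.2425], [0.0000, 6.2872, 2.6571], [0.0000, 0.0000, 2.6232]]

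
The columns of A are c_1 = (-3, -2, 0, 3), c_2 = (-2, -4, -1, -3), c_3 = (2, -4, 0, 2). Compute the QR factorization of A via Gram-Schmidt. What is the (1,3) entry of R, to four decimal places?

c_1 = (-3, -2, 0, 3); ‖c_1‖ = 4.6904, so q_1 = (-0.6396, -0.4264, 0.0000, 0.6396).
r_{13} = q_1·c_3 = 1.7056.

r_{13} = 1.7056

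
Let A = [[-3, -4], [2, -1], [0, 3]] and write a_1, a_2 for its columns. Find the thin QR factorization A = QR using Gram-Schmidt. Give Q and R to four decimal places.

Q = [[-0.8321, -0.3955], [0.5547, -0.5933], [0.0000, 0.7011]], R = [[3.6056, 2.7735], [0.0000, 4.2787]]

a_1 = (-3, 2, 0); ‖a_1‖ = 3.6056, so e_1 = (-0.8321, 0.5547, 0.0000).
e_1·a_2 = (-0.8321)·(-4) + 0.5547·(-1) + 0.0000·3 = 2.7735.
u_2 = a_2 − 2.7735·e_1 = (-1.6923, -2.5385, 3.0000).
‖u_2‖ = 4.2787, so e_2 = (-0.3955, -0.5933, 0.7011).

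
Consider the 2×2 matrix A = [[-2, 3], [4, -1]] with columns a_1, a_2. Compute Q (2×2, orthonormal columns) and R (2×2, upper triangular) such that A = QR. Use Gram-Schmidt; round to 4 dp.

q_1 = a_1/‖a_1‖ = (-2, 4)/4.4721 = (-0.4472, 0.8944).
r_{12} = q_1·a_2 = -2.2361.
u_2 = a_2 + 2.2361·q_1 = (2.0000, 1.0000).
‖u_2‖ = 2.2361, so q_2 = (0.8944, 0.4472).

Q = [[-0.4472, 0.8944], [0.8944, 0.4472]], R = [[4.4721, -2.2361], [0.0000, 2.2361]]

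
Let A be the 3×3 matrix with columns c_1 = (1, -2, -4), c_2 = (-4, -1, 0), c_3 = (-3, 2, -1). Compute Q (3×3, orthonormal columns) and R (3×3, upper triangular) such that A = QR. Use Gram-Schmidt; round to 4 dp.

c_1 = (1, -2, -4); ‖c_1‖ = 4.5826, so q_1 = (0.2182, -0.4364, -0.8729).
q_1·c_2 = 0.2182·(-4) + (-0.4364)·(-1) + (-0.8729)·0 = -0.4364.
u_2 = c_2 + 0.4364·q_1 = (-3.9048, -1.1905, -0.3810).
‖u_2‖ = 4.0999, so q_2 = (-0.9524, -0.2904, -0.0929).
q_1·c_3 = 0.2182·(-3) + (-0.4364)·2 + (-0.8729)·(-1) = -0.6547; q_2·c_3 = (-0.9524)·(-3) + (-0.2904)·2 + (-0.0929)·(-1) = 2.3694.
u_3 = c_3 + 0.6547·q_1 − 2.3694·q_2 = (-0.6006, 2.4023, -1.3513).
‖u_3‖ = 2.8209, so q_3 = (-0.2129, 0.8516, -0.4790).

Q = [[0.2182, -0.9524, -0.2129], [-0.4364, -0.2904, 0.8516], [-0.8729, -0.0929, -0.4790]], R = [[4.5826, -0.4364, -0.6547], [0.0000, 4.0999, 2.3694], [0.0000, 0.0000, 2.8209]]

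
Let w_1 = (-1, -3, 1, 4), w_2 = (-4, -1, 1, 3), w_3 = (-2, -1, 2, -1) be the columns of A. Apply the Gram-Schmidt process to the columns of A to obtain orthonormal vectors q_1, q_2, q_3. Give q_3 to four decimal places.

q_3 = (-0.1305, -0.4735, 0.6710, -0.5555)

w_1 = (-1, -3, 1, 4); ‖w_1‖ = 5.1962, so q_1 = (-0.1925, -0.5774, 0.1925, 0.7698).
q_1·w_2 = (-0.1925)·(-4) + (-0.5774)·(-1) + 0.1925·1 + 0.7698·3 = 3.8490.
u_2 = w_2 − 3.8490·q_1 = (-3.2593, 1.2222, 0.2593, 0.0370).
‖u_2‖ = 3.4907, so q_2 = (-0.9337, 0.3501, 0.0743, 0.0106).
q_1·w_3 = (-0.1925)·(-2) + (-0.5774)·(-1) + 0.1925·2 + 0.7698·(-1) = 0.5774; q_2·w_3 = (-0.9337)·(-2) + 0.3501·(-1) + 0.0743·2 + 0.0106·(-1) = 1.6552.
u_3 = w_3 − 0.5774·q_1 − 1.6552·q_2 = (-0.3435, -1.2462, 1.7660, -1.4620).
‖u_3‖ = 2.6319, so q_3 = (-0.1305, -0.4735, 0.6710, -0.5555).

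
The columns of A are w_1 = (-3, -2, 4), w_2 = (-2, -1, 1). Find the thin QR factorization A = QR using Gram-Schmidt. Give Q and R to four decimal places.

q_1 = w_1/‖w_1‖ = (-3, -2, 4)/5.3852 = (-0.5571, -0.3714, 0.7428).
r_{12} = q_1·w_2 = 2.2283.
u_2 = w_2 − 2.2283·q_1 = (-0.7586, -0.1724, -0.6552).
‖u_2‖ = 1.0171, so q_2 = (-0.7459, -0.1695, -0.6442).

Q = [[-0.5571, -0.7459], [-0.3714, -0.1695], [0.7428, -0.6442]], R = [[5.3852, 2.2283], [0.0000, 1.0171]]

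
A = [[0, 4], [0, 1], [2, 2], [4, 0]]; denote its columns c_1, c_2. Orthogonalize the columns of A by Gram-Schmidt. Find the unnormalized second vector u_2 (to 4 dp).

e_1 = c_1/‖c_1‖ = (0, 0, 2, 4)/4.4721 = (0.0000, 0.0000, 0.4472, 0.8944).
r_{12} = e_1·c_2 = 0.8944.
u_2 = c_2 − 0.8944·e_1 = (4.0000, 1.0000, 1.6000, -0.8000).

u_2 = (4.0000, 1.0000, 1.6000, -0.8000)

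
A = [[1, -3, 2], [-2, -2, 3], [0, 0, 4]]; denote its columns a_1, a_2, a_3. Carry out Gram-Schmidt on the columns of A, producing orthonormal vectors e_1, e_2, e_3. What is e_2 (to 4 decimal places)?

e_2 = (-0.8944, -0.4472, 0.0000)

a_1 = (1, -2, 0); ‖a_1‖ = 2.2361, so e_1 = (0.4472, -0.8944, 0.0000).
e_1·a_2 = 0.4472·(-3) + (-0.8944)·(-2) + 0.0000·0 = 0.4472.
u_2 = a_2 − 0.4472·e_1 = (-3.2000, -1.6000, 0.0000).
‖u_2‖ = 3.5777, so e_2 = (-0.8944, -0.4472, 0.0000).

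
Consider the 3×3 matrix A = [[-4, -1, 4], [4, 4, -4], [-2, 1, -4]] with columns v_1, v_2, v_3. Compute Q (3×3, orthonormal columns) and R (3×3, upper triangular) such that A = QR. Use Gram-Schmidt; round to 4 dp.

Q = [[-0.6667, 0.3333, 0.6667], [0.6667, 0.6667, 0.3333], [-0.3333, 0.6667, -0.6667]], R = [[6.0000, 3.0000, -4.0000], [0.0000, 3.0000, -4.0000], [0.0000, 0.0000, 4.0000]]

v_1 = (-4, 4, -2); ‖v_1‖ = 6.0000, so e_1 = (-0.6667, 0.6667, -0.3333).
e_1·v_2 = (-0.6667)·(-1) + 0.6667·4 + (-0.3333)·1 = 3.0000.
u_2 = v_2 − 3.0000·e_1 = (1.0000, 2.0000, 2.0000).
‖u_2‖ = 3.0000, so e_2 = (0.3333, 0.6667, 0.6667).
e_1·v_3 = (-0.6667)·4 + 0.6667·(-4) + (-0.3333)·(-4) = -4.0000; e_2·v_3 = 0.3333·4 + 0.6667·(-4) + 0.6667·(-4) = -4.0000.
u_3 = v_3 + 4.0000·e_1 + 4.0000·e_2 = (2.6667, 1.3333, -2.6667).
‖u_3‖ = 4.0000, so e_3 = (0.6667, 0.3333, -0.6667).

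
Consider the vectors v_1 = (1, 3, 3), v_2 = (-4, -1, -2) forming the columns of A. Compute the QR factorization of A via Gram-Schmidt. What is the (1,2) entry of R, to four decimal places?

q_1 = v_1/‖v_1‖ = (1, 3, 3)/4.3589 = (0.2294, 0.6882, 0.6882).
r_{12} = q_1·v_2 = -2.9824.

r_{12} = -2.9824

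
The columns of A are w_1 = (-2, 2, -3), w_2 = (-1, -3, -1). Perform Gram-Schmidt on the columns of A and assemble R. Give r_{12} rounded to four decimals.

r_{12} = -0.2425

w_1 = (-2, 2, -3); ‖w_1‖ = 4.1231, so e_1 = (-0.4851, 0.4851, -0.7276).
r_{12} = e_1·w_2 = -0.2425.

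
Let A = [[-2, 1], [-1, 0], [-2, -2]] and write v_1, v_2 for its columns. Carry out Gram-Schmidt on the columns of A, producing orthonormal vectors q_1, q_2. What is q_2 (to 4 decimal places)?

q_1 = v_1/‖v_1‖ = (-2, -1, -2)/3.0000 = (-0.6667, -0.3333, -0.6667).
r_{12} = q_1·v_2 = 0.6667.
u_2 = v_2 − 0.6667·q_1 = (1.4444, 0.2222, -1.5556).
‖u_2‖ = 2.1344, so q_2 = (0.6768, 0.1041, -0.7288).

q_2 = (0.6768, 0.1041, -0.7288)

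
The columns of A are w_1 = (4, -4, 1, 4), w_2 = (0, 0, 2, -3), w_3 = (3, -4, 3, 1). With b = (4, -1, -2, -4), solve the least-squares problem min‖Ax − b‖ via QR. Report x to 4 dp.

w_1 = (4, -4, 1, 4); ‖w_1‖ = 7.0000, so e_1 = (0.5714, -0.5714, 0.1429, 0.5714).
e_1·w_2 = 0.5714·0 + (-0.5714)·0 + 0.1429·2 + 0.5714·(-3) = -1.4286.
u_2 = w_2 + 1.4286·e_1 = (0.8163, -0.8163, 2.2041, -2.1837).
‖u_2‖ = 3.3105, so e_2 = (0.2466, -0.2466, 0.6658, -0.6596).
e_1·w_3 = 0.5714·3 + (-0.5714)·(-4) + 0.1429·3 + 0.5714·1 = 5.0000; e_2·w_3 = 0.2466·3 + (-0.2466)·(-4) + 0.6658·3 + (-0.6596)·1 = 3.0639.
u_3 = w_3 − 5.0000·e_1 − 3.0639·e_2 = (-0.6127, -0.3873, 0.2458, 0.1639).
‖u_3‖ = 0.7827, so e_3 = (-0.7827, -0.4949, 0.3140, 0.2094).
Qᵀb = (0.2857, 2.5399, -4.1016).
Back-substitute: x_3 = -4.1016/0.7827 = -5.2401.
x_2 = (2.5399 − 3.0639·(-5.2401))/3.3105 = 5.6170.
x_1 = (0.2857 + 1.4286·5.6170 − 5.0000·(-5.2401))/7.0000 = 4.9301.

x = (4.9301, 5.6170, -5.2401)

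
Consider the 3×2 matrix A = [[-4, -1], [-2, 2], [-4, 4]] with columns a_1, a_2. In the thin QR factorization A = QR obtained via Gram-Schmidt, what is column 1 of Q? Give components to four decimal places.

e_1 = (-0.6667, -0.3333, -0.6667)

a_1 = (-4, -2, -4); ‖a_1‖ = 6.0000, so e_1 = (-0.6667, -0.3333, -0.6667).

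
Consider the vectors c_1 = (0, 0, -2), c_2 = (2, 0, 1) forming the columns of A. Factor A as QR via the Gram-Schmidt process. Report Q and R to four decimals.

c_1 = (0, 0, -2); ‖c_1‖ = 2.0000, so e_1 = (0.0000, 0.0000, -1.0000).
e_1·c_2 = 0.0000·2 + 0.0000·0 + (-1.0000)·1 = -1.0000.
u_2 = c_2 + 1.0000·e_1 = (2.0000, 0.0000, 0.0000).
‖u_2‖ = 2.0000, so e_2 = (1.0000, 0.0000, 0.0000).

Q = [[0.0000, 1.0000], [0.0000, 0.0000], [-1.0000, 0.0000]], R = [[2.0000, -1.0000], [0.0000, 2.0000]]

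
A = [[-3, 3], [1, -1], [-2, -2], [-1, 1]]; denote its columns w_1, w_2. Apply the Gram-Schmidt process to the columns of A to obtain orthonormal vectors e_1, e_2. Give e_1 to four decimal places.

w_1 = (-3, 1, -2, -1); ‖w_1‖ = 3.8730, so e_1 = (-0.7746, 0.2582, -0.5164, -0.2582).

e_1 = (-0.7746, 0.2582, -0.5164, -0.2582)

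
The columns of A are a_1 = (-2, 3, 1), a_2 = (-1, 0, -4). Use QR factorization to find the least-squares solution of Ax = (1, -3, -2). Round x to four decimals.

a_1 = (-2, 3, 1); ‖a_1‖ = 3.7417, so e_1 = (-0.5345, 0.8018, 0.2673).
e_1·a_2 = (-0.5345)·(-1) + 0.8018·0 + 0.2673·(-4) = -0.5345.
u_2 = a_2 + 0.5345·e_1 = (-1.2857, 0.4286, -3.8571).
‖u_2‖ = 4.0883, so e_2 = (-0.3145, 0.1048, -0.9435).
Qᵀb = (-3.4744, 1.2579).
Back-substitute: x_2 = 1.2579/4.0883 = 0.3077.
x_1 = (-3.4744 + 0.5345·0.3077)/3.7417 = -0.8846.

x = (-0.8846, 0.3077)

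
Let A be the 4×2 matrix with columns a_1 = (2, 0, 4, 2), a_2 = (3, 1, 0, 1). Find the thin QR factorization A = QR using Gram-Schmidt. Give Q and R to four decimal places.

q_1 = a_1/‖a_1‖ = (2, 0, 4, 2)/4.8990 = (0.4082, 0.0000, 0.8165, 0.4082).
r_{12} = q_1·a_2 = 1.6330.
u_2 = a_2 − 1.6330·q_1 = (2.3333, 1.0000, -1.3333, 0.3333).
‖u_2‖ = 2.8868, so q_2 = (0.8083, 0.3464, -0.4619, 0.1155).

Q = [[0.4082, 0.8083], [0.0000, 0.3464], [0.8165, -0.4619], [0.4082, 0.1155]], R = [[4.8990, 1.6330], [0.0000, 2.8868]]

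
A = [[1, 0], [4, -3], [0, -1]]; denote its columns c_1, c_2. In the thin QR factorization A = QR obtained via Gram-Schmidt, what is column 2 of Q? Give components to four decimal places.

c_1 = (1, 4, 0); ‖c_1‖ = 4.1231, so q_1 = (0.2425, 0.9701, 0.0000).
q_1·c_2 = 0.2425·0 + 0.9701·(-3) + 0.0000·(-1) = -2.9104.
u_2 = c_2 + 2.9104·q_1 = (0.7059, -0.1765, -1.0000).
‖u_2‖ = 1.2367, so q_2 = (0.5708, -0.1427, -0.8086).

q_2 = (0.5708, -0.1427, -0.8086)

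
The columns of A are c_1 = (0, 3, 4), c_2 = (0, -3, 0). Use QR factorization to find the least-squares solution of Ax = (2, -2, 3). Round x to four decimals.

c_1 = (0, 3, 4); ‖c_1‖ = 5.0000, so q_1 = (0.0000, 0.6000, 0.8000).
q_1·c_2 = 0.0000·0 + 0.6000·(-3) + 0.8000·0 = -1.8000.
u_2 = c_2 + 1.8000·q_1 = (0.0000, -1.9200, 1.4400).
‖u_2‖ = 2.4000, so q_2 = (0.0000, -0.8000, 0.6000).
Qᵀb = (1.2000, 3.4000).
Back-substitute: x_2 = 3.4000/2.4000 = 1.4167.
x_1 = (1.2000 + 1.8000·1.4167)/5.0000 = 0.7500.

x = (0.7500, 1.4167)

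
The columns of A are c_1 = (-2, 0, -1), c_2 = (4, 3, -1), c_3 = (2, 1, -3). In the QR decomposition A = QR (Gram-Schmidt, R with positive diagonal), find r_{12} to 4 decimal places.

c_1 = (-2, 0, -1); ‖c_1‖ = 2.2361, so e_1 = (-0.8944, 0.0000, -0.4472).
r_{12} = e_1·c_2 = -3.1305.

r_{12} = -3.1305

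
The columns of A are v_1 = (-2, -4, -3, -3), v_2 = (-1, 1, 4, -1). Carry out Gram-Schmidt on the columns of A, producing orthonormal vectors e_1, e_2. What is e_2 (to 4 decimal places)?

e_2 = (-0.3970, -0.0397, 0.7874, -0.4698)

v_1 = (-2, -4, -3, -3); ‖v_1‖ = 6.1644, so e_1 = (-0.3244, -0.6489, -0.4867, -0.4867).
e_1·v_2 = (-0.3244)·(-1) + (-0.6489)·1 + (-0.4867)·4 + (-0.4867)·(-1) = -1.7844.
u_2 = v_2 + 1.7844·e_1 = (-1.5789, -0.1579, 3.1316, -1.8684).
‖u_2‖ = 3.9769, so e_2 = (-0.3970, -0.0397, 0.7874, -0.4698).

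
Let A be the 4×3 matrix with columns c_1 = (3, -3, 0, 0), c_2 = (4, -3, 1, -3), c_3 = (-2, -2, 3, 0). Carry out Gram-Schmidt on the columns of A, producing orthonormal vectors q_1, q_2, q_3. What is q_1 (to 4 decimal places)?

q_1 = (0.7071, -0.7071, 0.0000, 0.0000)

q_1 = c_1/‖c_1‖ = (3, -3, 0, 0)/4.2426 = (0.7071, -0.7071, 0.0000, 0.0000).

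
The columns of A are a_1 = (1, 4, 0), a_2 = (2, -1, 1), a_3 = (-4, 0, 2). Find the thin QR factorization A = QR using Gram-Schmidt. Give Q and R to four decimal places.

Q = [[0.2425, 0.8820, -0.4041], [0.9701, -0.2205, 0.1010], [0.0000, 0.4165, 0.9091]], R = [[4.1231, -0.4851, -0.9701], [0.0000, 2.4010, -2.6950], [0.0000, 0.0000, 3.4345]]

a_1 = (1, 4, 0); ‖a_1‖ = 4.1231, so e_1 = (0.2425, 0.9701, 0.0000).
e_1·a_2 = 0.2425·2 + 0.9701·(-1) + 0.0000·1 = -0.4851.
u_2 = a_2 + 0.4851·e_1 = (2.1176, -0.5294, 1.0000).
‖u_2‖ = 2.4010, so e_2 = (0.8820, -0.2205, 0.4165).
e_1·a_3 = 0.2425·(-4) + 0.9701·0 + 0.0000·2 = -0.9701; e_2·a_3 = 0.8820·(-4) + (-0.2205)·0 + 0.4165·2 = -2.6950.
u_3 = a_3 + 0.9701·e_1 + 2.6950·e_2 = (-1.3878, 0.3469, 3.1224).
‖u_3‖ = 3.4345, so e_3 = (-0.4041, 0.1010, 0.9091).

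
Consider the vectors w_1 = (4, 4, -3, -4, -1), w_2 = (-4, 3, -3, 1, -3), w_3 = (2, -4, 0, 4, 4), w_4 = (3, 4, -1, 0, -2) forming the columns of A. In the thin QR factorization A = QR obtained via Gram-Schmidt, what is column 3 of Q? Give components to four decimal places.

w_1 = (4, 4, -3, -4, -1); ‖w_1‖ = 7.6158, so e_1 = (0.5252, 0.5252, -0.3939, -0.5252, -0.1313).
e_1·w_2 = 0.5252·(-4) + 0.5252·3 + (-0.3939)·(-3) + (-0.5252)·1 + (-0.1313)·(-3) = 0.5252.
u_2 = w_2 − 0.5252·e_1 = (-4.2759, 2.7241, -2.7931, 1.2759, -2.9310).
‖u_2‖ = 6.6124, so e_2 = (-0.6466, 0.4120, -0.4224, 0.1929, -0.4433).
e_1·w_3 = 0.5252·2 + 0.5252·(-4) + (-0.3939)·0 + (-0.5252)·4 + (-0.1313)·4 = -3.6766; e_2·w_3 = (-0.6466)·2 + 0.4120·(-4) + (-0.4224)·0 + 0.1929·4 + (-0.4433)·4 = -3.9424.
u_3 = w_3 + 3.6766·e_1 + 3.9424·e_2 = (1.3817, -0.4448, -3.1136, 2.8297, 1.7697).
‖u_3‖ = 4.7896, so e_3 = (0.2885, -0.0929, -0.6501, 0.5908, 0.3695).

e_3 = (0.2885, -0.0929, -0.6501, 0.5908, 0.3695)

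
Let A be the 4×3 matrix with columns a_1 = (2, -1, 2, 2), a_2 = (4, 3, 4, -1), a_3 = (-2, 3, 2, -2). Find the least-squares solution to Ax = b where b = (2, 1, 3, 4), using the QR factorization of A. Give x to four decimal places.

a_1 = (2, -1, 2, 2); ‖a_1‖ = 3.6056, so q_1 = (0.5547, -0.2774, 0.5547, 0.5547).
q_1·a_2 = 0.5547·4 + (-0.2774)·3 + 0.5547·4 + 0.5547·(-1) = 3.0509.
u_2 = a_2 − 3.0509·q_1 = (2.3077, 3.8462, 2.3077, -2.6923).
‖u_2‖ = 5.7177, so q_2 = (0.4036, 0.6727, 0.4036, -0.4709).
q_1·a_3 = 0.5547·(-2) + (-0.2774)·3 + 0.5547·2 + 0.5547·(-2) = -1.9415; q_2·a_3 = 0.4036·(-2) + 0.6727·3 + 0.4036·2 + (-0.4709)·(-2) = 2.9598.
u_3 = a_3 + 1.9415·q_1 − 2.9598·q_2 = (-2.1176, 0.4706, 1.8824, 0.4706).
‖u_3‖ = 2.9104, so q_3 = (-0.7276, 0.1617, 0.6468, 0.1617).
Qᵀb = (4.7150, 0.8072, 1.2935).
Back-substitute: x_3 = 1.2935/2.9104 = 0.4444.
x_2 = (0.8072 − 2.9598·0.4444)/5.7177 = -0.0889.
x_1 = (4.7150 − 3.0509·(-0.0889) + 1.9415·0.4444)/3.6056 = 1.6222.

x = (1.6222, -0.0889, 0.4444)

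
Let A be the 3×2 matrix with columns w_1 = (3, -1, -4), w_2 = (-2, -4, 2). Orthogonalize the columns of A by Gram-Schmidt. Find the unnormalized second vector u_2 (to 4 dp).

w_1 = (3, -1, -4); ‖w_1‖ = 5.0990, so e_1 = (0.5883, -0.1961, -0.7845).
e_1·w_2 = 0.5883·(-2) + (-0.1961)·(-4) + (-0.7845)·2 = -1.9612.
u_2 = w_2 + 1.9612·e_1 = (-0.8462, -4.3846, 0.4615).

u_2 = (-0.8462, -4.3846, 0.4615)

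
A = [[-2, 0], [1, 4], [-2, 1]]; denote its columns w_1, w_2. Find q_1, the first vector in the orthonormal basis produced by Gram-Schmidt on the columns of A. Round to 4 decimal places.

w_1 = (-2, 1, -2); ‖w_1‖ = 3.0000, so q_1 = (-0.6667, 0.3333, -0.6667).

q_1 = (-0.6667, 0.3333, -0.6667)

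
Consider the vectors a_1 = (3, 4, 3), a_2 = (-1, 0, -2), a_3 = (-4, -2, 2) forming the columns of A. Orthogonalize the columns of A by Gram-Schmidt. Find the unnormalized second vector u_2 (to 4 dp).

a_1 = (3, 4, 3); ‖a_1‖ = 5.8310, so q_1 = (0.5145, 0.6860, 0.5145).
q_1·a_2 = 0.5145·(-1) + 0.6860·0 + 0.5145·(-2) = -1.5435.
u_2 = a_2 + 1.5435·q_1 = (-0.2059, 1.0588, -1.2059).

u_2 = (-0.2059, 1.0588, -1.2059)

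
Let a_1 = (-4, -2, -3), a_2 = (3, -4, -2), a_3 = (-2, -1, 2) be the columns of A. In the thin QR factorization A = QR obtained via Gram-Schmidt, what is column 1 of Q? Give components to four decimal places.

q_1 = (-0.7428, -0.3714, -0.5571)

a_1 = (-4, -2, -3); ‖a_1‖ = 5.3852, so q_1 = (-0.7428, -0.3714, -0.5571).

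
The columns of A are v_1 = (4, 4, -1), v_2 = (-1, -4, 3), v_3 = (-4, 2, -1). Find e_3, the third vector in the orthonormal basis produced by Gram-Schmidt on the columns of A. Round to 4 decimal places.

v_1 = (4, 4, -1); ‖v_1‖ = 5.7446, so e_1 = (0.6963, 0.6963, -0.1741).
e_1·v_2 = 0.6963·(-1) + 0.6963·(-4) + (-0.1741)·3 = -4.0038.
u_2 = v_2 + 4.0038·e_1 = (1.7879, -1.2121, 2.3030).
‖u_2‖ = 3.1575, so e_2 = (0.5662, -0.3839, 0.7294).
e_1·v_3 = 0.6963·(-4) + 0.6963·2 + (-0.1741)·(-1) = -1.2185; e_2·v_3 = 0.5662·(-4) + (-0.3839)·2 + 0.7294·(-1) = -3.7621.
u_3 = v_3 + 1.2185·e_1 + 3.7621·e_2 = (-1.0213, 1.4043, 1.5319).
‖u_3‖ = 2.3155, so e_3 = (-0.4411, 0.6064, 0.6616).

e_3 = (-0.4411, 0.6064, 0.6616)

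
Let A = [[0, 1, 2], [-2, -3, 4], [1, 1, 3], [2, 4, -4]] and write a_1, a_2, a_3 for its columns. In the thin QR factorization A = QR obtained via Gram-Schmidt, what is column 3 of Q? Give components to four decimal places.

a_1 = (0, -2, 1, 2); ‖a_1‖ = 3.0000, so e_1 = (0.0000, -0.6667, 0.3333, 0.6667).
e_1·a_2 = 0.0000·1 + (-0.6667)·(-3) + 0.3333·1 + 0.6667·4 = 5.0000.
u_2 = a_2 − 5.0000·e_1 = (1.0000, 0.3333, -0.6667, 0.6667).
‖u_2‖ = 1.4142, so e_2 = (0.7071, 0.2357, -0.4714, 0.4714).
e_1·a_3 = 0.0000·2 + (-0.6667)·4 + 0.3333·3 + 0.6667·(-4) = -4.3333; e_2·a_3 = 0.7071·2 + 0.2357·4 + (-0.4714)·3 + 0.4714·(-4) = -0.9428.
u_3 = a_3 + 4.3333·e_1 + 0.9428·e_2 = (2.6667, 1.3333, 4.0000, -0.6667).
‖u_3‖ = 5.0332, so e_3 = (0.5298, 0.2649, 0.7947, -0.1325).

e_3 = (0.5298, 0.2649, 0.7947, -0.1325)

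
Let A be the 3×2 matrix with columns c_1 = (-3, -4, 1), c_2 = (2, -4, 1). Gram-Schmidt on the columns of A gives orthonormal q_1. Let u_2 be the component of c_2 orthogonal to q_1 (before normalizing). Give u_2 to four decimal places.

c_1 = (-3, -4, 1); ‖c_1‖ = 5.0990, so q_1 = (-0.5883, -0.7845, 0.1961).
q_1·c_2 = (-0.5883)·2 + (-0.7845)·(-4) + 0.1961·1 = 2.1573.
u_2 = c_2 − 2.1573·q_1 = (3.2692, -2.3077, 0.5769).

u_2 = (3.2692, -2.3077, 0.5769)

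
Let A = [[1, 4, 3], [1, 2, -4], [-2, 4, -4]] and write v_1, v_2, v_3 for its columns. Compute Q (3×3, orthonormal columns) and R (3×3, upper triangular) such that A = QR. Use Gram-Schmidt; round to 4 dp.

v_1 = (1, 1, -2); ‖v_1‖ = 2.4495, so e_1 = (0.4082, 0.4082, -0.8165).
e_1·v_2 = 0.4082·4 + 0.4082·2 + (-0.8165)·4 = -0.8165.
u_2 = v_2 + 0.8165·e_1 = (4.3333, 2.3333, 3.3333).
‖u_2‖ = 5.9442, so e_2 = (0.7290, 0.3925, 0.5608).
e_1·v_3 = 0.4082·3 + 0.4082·(-4) + (-0.8165)·(-4) = 2.8577; e_2·v_3 = 0.7290·3 + 0.3925·(-4) + 0.5608·(-4) = -1.6262.
u_3 = v_3 − 2.8577·e_1 + 1.6262·e_2 = (3.0189, -4.5283, -0.7547).
‖u_3‖ = 5.4944, so e_3 = (0.5494, -0.8242, -0.1374).

Q = [[0.4082, 0.7290, 0.5494], [0.4082, 0.3925, -0.8242], [-0.8165, 0.5608, -0.1374]], R = [[2.4495, -0.8165, 2.8577], [0.0000, 5.9442, -1.6262], [0.0000, 0.0000, 5.4944]]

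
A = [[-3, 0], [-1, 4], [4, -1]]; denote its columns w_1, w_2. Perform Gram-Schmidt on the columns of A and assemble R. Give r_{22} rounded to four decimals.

w_1 = (-3, -1, 4); ‖w_1‖ = 5.0990, so e_1 = (-0.5883, -0.1961, 0.7845).
e_1·w_2 = (-0.5883)·0 + (-0.1961)·4 + 0.7845·(-1) = -1.5689.
u_2 = w_2 + 1.5689·e_1 = (-0.9231, 3.6923, 0.2308).
r_{22} = ‖u_2‖ = 3.8129.

r_{22} = 3.8129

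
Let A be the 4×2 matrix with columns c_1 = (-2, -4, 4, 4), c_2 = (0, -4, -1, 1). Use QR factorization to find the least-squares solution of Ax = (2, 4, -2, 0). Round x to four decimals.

x = (-0.4118, -0.4118)

q_1 = c_1/‖c_1‖ = (-2, -4, 4, 4)/7.2111 = (-0.2774, -0.5547, 0.5547, 0.5547).
r_{12} = q_1·c_2 = 2.2188.
u_2 = c_2 − 2.2188·q_1 = (0.6154, -2.7692, -2.2308, -0.2308).
‖u_2‖ = 3.6162, so q_2 = (0.1702, -0.7658, -0.6169, -0.0638).
Qᵀb = (-3.8829, -1.4890).
Back-substitute: x_2 = -1.4890/3.6162 = -0.4118.
x_1 = (-3.8829 − 2.2188·(-0.4118))/7.2111 = -0.4118.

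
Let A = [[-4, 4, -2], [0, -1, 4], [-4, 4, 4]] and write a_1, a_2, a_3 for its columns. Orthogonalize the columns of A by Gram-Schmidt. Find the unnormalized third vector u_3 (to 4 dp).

a_1 = (-4, 0, -4); ‖a_1‖ = 5.6569, so e_1 = (-0.7071, 0.0000, -0.7071).
e_1·a_2 = (-0.7071)·4 + 0.0000·(-1) + (-0.7071)·4 = -5.6569.
u_2 = a_2 + 5.6569·e_1 = (0.0000, -1.0000, 0.0000).
‖u_2‖ = 1.0000, so e_2 = (0.0000, -1.0000, 0.0000).
e_1·a_3 = (-0.7071)·(-2) + 0.0000·4 + (-0.7071)·4 = -1.4142; e_2·a_3 = 0.0000·(-2) + (-1.0000)·4 + 0.0000·4 = -4.0000.
u_3 = a_3 + 1.4142·e_1 + 4.0000·e_2 = (-3.0000, 0.0000, 3.0000).

u_3 = (-3.0000, 0.0000, 3.0000)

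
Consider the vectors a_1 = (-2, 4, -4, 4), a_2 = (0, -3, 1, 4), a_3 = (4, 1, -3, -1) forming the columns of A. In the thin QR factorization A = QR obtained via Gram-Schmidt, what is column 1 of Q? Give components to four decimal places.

a_1 = (-2, 4, -4, 4); ‖a_1‖ = 7.2111, so e_1 = (-0.2774, 0.5547, -0.5547, 0.5547).

e_1 = (-0.2774, 0.5547, -0.5547, 0.5547)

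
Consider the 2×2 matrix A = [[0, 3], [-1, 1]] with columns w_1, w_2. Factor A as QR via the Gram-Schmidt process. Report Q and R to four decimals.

w_1 = (0, -1); ‖w_1‖ = 1.0000, so q_1 = (0.0000, -1.0000).
q_1·w_2 = 0.0000·3 + (-1.0000)·1 = -1.0000.
u_2 = w_2 + 1.0000·q_1 = (3.0000, 0.0000).
‖u_2‖ = 3.0000, so q_2 = (1.0000, 0.0000).

Q = [[0.0000, 1.0000], [-1.0000, 0.0000]], R = [[1.0000, -1.0000], [0.0000, 3.0000]]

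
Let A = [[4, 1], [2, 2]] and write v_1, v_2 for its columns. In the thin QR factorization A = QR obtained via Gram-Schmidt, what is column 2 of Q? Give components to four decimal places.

v_1 = (4, 2); ‖v_1‖ = 4.4721, so q_1 = (0.8944, 0.4472).
q_1·v_2 = 0.8944·1 + 0.4472·2 = 1.7889.
u_2 = v_2 − 1.7889·q_1 = (-0.6000, 1.2000).
‖u_2‖ = 1.3416, so q_2 = (-0.4472, 0.8944).

q_2 = (-0.4472, 0.8944)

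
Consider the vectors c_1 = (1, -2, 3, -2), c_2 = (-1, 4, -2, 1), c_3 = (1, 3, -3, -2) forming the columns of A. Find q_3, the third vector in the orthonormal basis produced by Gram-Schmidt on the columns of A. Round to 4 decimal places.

c_1 = (1, -2, 3, -2); ‖c_1‖ = 4.2426, so q_1 = (0.2357, -0.4714, 0.7071, -0.4714).
q_1·c_2 = 0.2357·(-1) + (-0.4714)·4 + 0.7071·(-2) + (-0.4714)·1 = -4.0069.
u_2 = c_2 + 4.0069·q_1 = (-0.0556, 2.1111, 0.8333, -0.8889).
‖u_2‖ = 2.4381, so q_2 = (-0.0228, 0.8659, 0.3418, -0.3646).
q_1·c_3 = 0.2357·1 + (-0.4714)·3 + 0.7071·(-3) + (-0.4714)·(-2) = -2.3570; q_2·c_3 = (-0.0228)·1 + 0.8659·3 + 0.3418·(-3) + (-0.3646)·(-2) = 2.2786.
u_3 = c_3 + 2.3570·q_1 − 2.2786·q_2 = (1.6075, -0.0841, -2.1121, -2.2804).
‖u_3‖ = 3.5003, so q_3 = (0.4592, -0.0240, -0.6034, -0.6515).

q_3 = (0.4592, -0.0240, -0.6034, -0.6515)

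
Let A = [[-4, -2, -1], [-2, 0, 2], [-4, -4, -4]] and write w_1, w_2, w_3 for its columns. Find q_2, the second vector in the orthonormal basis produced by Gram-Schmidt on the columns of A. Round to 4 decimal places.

w_1 = (-4, -2, -4); ‖w_1‖ = 6.0000, so q_1 = (-0.6667, -0.3333, -0.6667).
q_1·w_2 = (-0.6667)·(-2) + (-0.3333)·0 + (-0.6667)·(-4) = 4.0000.
u_2 = w_2 − 4.0000·q_1 = (0.6667, 1.3333, -1.3333).
‖u_2‖ = 2.0000, so q_2 = (0.3333, 0.6667, -0.6667).

q_2 = (0.3333, 0.6667, -0.6667)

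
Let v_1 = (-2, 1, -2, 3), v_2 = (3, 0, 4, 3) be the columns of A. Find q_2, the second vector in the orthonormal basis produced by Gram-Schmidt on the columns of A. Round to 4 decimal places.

q_2 = (0.4281, 0.0486, 0.6032, 0.6713)

v_1 = (-2, 1, -2, 3); ‖v_1‖ = 4.2426, so q_1 = (-0.4714, 0.2357, -0.4714, 0.7071).
q_1·v_2 = (-0.4714)·3 + 0.2357·0 + (-0.4714)·4 + 0.7071·3 = -1.1785.
u_2 = v_2 + 1.1785·q_1 = (2.4444, 0.2778, 3.4444, 3.8333).
‖u_2‖ = 5.7106, so q_2 = (0.4281, 0.0486, 0.6032, 0.6713).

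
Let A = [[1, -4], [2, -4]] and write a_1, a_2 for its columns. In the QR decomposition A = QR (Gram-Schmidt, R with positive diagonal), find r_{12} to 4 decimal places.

a_1 = (1, 2); ‖a_1‖ = 2.2361, so e_1 = (0.4472, 0.8944).
r_{12} = e_1·a_2 = -5.3666.

r_{12} = -5.3666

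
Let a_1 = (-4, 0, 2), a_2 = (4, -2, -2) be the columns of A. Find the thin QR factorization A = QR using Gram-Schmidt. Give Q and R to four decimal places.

Q = [[-0.8944, 0.0000], [0.0000, -1.0000], [0.4472, 0.0000]], R = [[4.4721, -4.4721], [0.0000, 2.0000]]

a_1 = (-4, 0, 2); ‖a_1‖ = 4.4721, so e_1 = (-0.8944, 0.0000, 0.4472).
e_1·a_2 = (-0.8944)·4 + 0.0000·(-2) + 0.4472·(-2) = -4.4721.
u_2 = a_2 + 4.4721·e_1 = (0.0000, -2.0000, 0.0000).
‖u_2‖ = 2.0000, so e_2 = (0.0000, -1.0000, 0.0000).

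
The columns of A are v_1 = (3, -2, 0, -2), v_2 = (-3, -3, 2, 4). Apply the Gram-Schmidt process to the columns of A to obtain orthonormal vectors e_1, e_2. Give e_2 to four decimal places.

v_1 = (3, -2, 0, -2); ‖v_1‖ = 4.1231, so e_1 = (0.7276, -0.4851, 0.0000, -0.4851).
e_1·v_2 = 0.7276·(-3) + (-0.4851)·(-3) + 0.0000·2 + (-0.4851)·4 = -2.6679.
u_2 = v_2 + 2.6679·e_1 = (-1.0588, -4.2941, 2.0000, 2.7059).
‖u_2‖ = 5.5572, so e_2 = (-0.1905, -0.7727, 0.3599, 0.4869).

e_2 = (-0.1905, -0.7727, 0.3599, 0.4869)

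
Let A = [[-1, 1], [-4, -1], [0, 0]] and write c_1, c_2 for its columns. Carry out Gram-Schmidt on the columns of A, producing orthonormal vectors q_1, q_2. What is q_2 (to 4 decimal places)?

c_1 = (-1, -4, 0); ‖c_1‖ = 4.1231, so q_1 = (-0.2425, -0.9701, 0.0000).
q_1·c_2 = (-0.2425)·1 + (-0.9701)·(-1) + 0.0000·0 = 0.7276.
u_2 = c_2 − 0.7276·q_1 = (1.1765, -0.2941, 0.0000).
‖u_2‖ = 1.2127, so q_2 = (0.9701, -0.2425, 0.0000).

q_2 = (0.9701, -0.2425, 0.0000)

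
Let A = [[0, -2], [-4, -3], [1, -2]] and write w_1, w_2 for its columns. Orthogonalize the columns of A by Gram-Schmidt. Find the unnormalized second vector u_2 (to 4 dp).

q_1 = w_1/‖w_1‖ = (0, -4, 1)/4.1231 = (0.0000, -0.9701, 0.2425).
r_{12} = q_1·w_2 = 2.4254.
u_2 = w_2 − 2.4254·q_1 = (-2.0000, -0.6471, -2.5882).

u_2 = (-2.0000, -0.6471, -2.5882)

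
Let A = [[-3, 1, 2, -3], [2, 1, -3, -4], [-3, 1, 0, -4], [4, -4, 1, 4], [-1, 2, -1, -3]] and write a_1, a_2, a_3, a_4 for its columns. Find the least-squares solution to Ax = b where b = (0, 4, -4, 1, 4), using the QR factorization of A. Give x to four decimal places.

x = (3.3649, 3.3101, 2.6524, -0.6201)

a_1 = (-3, 2, -3, 4, -1); ‖a_1‖ = 6.2450, so q_1 = (-0.4804, 0.3203, -0.4804, 0.6405, -0.1601).
q_1·a_2 = (-0.4804)·1 + 0.3203·1 + (-0.4804)·1 + 0.6405·(-4) + (-0.1601)·2 = -3.5228.
u_2 = a_2 + 3.5228·q_1 = (-0.6923, 2.1282, -0.6923, -1.7436, 1.4359).
‖u_2‖ = 3.2542, so q_2 = (-0.2127, 0.6540, -0.2127, -0.5358, 0.4412).
q_1·a_3 = (-0.4804)·2 + 0.3203·(-3) + (-0.4804)·0 + 0.6405·1 + (-0.1601)·(-1) = -1.1209; q_2·a_3 = (-0.2127)·2 + 0.6540·(-3) + (-0.2127)·0 + (-0.5358)·1 + 0.4412·(-1) = -3.3645.
u_3 = a_3 + 1.1209·q_1 + 3.3645·q_2 = (0.7458, -0.4407, -1.2542, -0.0847, 0.3051).
‖u_3‖ = 1.5568, so q_3 = (0.4790, -0.2831, -0.8056, -0.0544, 0.1960).
q_1·a_4 = (-0.4804)·(-3) + 0.3203·(-4) + (-0.4804)·(-4) + 0.6405·4 + (-0.1601)·(-3) = 5.1241; q_2·a_4 = (-0.2127)·(-3) + 0.6540·(-4) + (-0.2127)·(-4) + (-0.5358)·4 + 0.4412·(-3) = -4.5937; q_3·a_4 = 0.4790·(-3) + (-0.2831)·(-4) + (-0.8056)·(-4) + (-0.0544)·4 + 0.1960·(-3) = 2.1121.
u_4 = a_4 − 5.1241·q_1 + 4.5937·q_2 − 2.1121·q_3 = (-2.5275, -2.0390, -0.8142, -1.6284, -0.5664).
‖u_4‖ = 3.7657, so q_4 = (-0.6712, -0.5414, -0.2162, -0.4324, -0.1504).
Qᵀb = (3.2026, 4.6961, 2.8197, -2.3351).
Back-substitute: x_4 = -2.3351/3.7657 = -0.6201.
x_3 = (2.8197 − 2.1121·(-0.6201))/1.5568 = 2.6524.
x_2 = (4.6961 + 3.3645·2.6524 + 4.5937·(-0.6201))/3.2542 = 3.3101.
x_1 = (3.2026 + 3.5228·3.3101 + 1.1209·2.6524 − 5.1241·(-0.6201))/6.2450 = 3.3649.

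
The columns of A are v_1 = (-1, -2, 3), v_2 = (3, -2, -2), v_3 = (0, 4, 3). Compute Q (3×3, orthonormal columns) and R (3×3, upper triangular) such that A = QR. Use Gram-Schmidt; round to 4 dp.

q_1 = v_1/‖v_1‖ = (-1, -2, 3)/3.7417 = (-0.2673, -0.5345, 0.8018).
r_{12} = q_1·v_2 = -1.3363.
u_2 = v_2 + 1.3363·q_1 = (2.6429, -2.7143, -0.9286).
‖u_2‖ = 3.9005, so q_2 = (0.6776, -0.6959, -0.2381).
r_{13} = q_1·v_3 = 0.2673; r_{23} = q_2·v_3 = -3.4977.
u_3 = v_3 − 0.2673·q_1 + 3.4977·q_2 = (2.4413, 1.7089, 1.9531).
‖u_3‖ = 3.5630, so q_3 = (0.6852, 0.4796, 0.5482).

Q = [[-0.2673, 0.6776, 0.6852], [-0.5345, -0.6959, 0.4796], [0.8018, -0.2381, 0.5482]], R = [[3.7417, -1.3363, 0.2673], [0.0000, 3.9005, -3.4977], [0.0000, 0.0000, 3.5630]]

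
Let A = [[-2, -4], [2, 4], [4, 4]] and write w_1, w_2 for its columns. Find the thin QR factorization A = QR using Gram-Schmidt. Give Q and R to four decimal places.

q_1 = w_1/‖w_1‖ = (-2, 2, 4)/4.8990 = (-0.4082, 0.4082, 0.8165).
r_{12} = q_1·w_2 = 6.5320.
u_2 = w_2 − 6.5320·q_1 = (-1.3333, 1.3333, -1.3333).
‖u_2‖ = 2.3094, so q_2 = (-0.5774, 0.5774, -0.5774).

Q = [[-0.4082, -0.5774], [0.4082, 0.5774], [0.8165, -0.5774]], R = [[4.8990, 6.5320], [0.0000, 2.3094]]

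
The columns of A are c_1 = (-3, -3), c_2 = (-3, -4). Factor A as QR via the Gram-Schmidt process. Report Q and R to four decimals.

c_1 = (-3, -3); ‖c_1‖ = 4.2426, so e_1 = (-0.7071, -0.7071).
e_1·c_2 = (-0.7071)·(-3) + (-0.7071)·(-4) = 4.9497.
u_2 = c_2 − 4.9497·e_1 = (0.5000, -0.5000).
‖u_2‖ = 0.7071, so e_2 = (0.7071, -0.7071).

Q = [[-0.7071, 0.7071], [-0.7071, -0.7071]], R = [[4.2426, 4.9497], [0.0000, 0.7071]]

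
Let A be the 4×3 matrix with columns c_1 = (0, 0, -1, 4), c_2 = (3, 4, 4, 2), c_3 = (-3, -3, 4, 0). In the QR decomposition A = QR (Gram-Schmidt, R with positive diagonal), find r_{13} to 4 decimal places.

c_1 = (0, 0, -1, 4); ‖c_1‖ = 4.1231, so e_1 = (0.0000, 0.0000, -0.2425, 0.9701).
r_{13} = e_1·c_3 = -0.9701.

r_{13} = -0.9701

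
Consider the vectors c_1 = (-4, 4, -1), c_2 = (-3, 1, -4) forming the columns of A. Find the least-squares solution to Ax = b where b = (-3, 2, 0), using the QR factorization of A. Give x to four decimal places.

c_1 = (-4, 4, -1); ‖c_1‖ = 5.7446, so e_1 = (-0.6963, 0.6963, -0.1741).
e_1·c_2 = (-0.6963)·(-3) + 0.6963·1 + (-0.1741)·(-4) = 3.4816.
u_2 = c_2 − 3.4816·e_1 = (-0.5758, -1.4242, -3.3939).
‖u_2‖ = 3.7254, so e_2 = (-0.1545, -0.3823, -0.9110).
Qᵀb = (3.4816, -0.3010).
Back-substitute: x_2 = -0.3010/3.7254 = -0.0808.
x_1 = (3.4816 − 3.4816·(-0.0808))/5.7446 = 0.6550.

x = (0.6550, -0.0808)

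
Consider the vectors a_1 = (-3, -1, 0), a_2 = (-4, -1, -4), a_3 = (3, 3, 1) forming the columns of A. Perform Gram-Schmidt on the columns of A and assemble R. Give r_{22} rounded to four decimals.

r_{22} = 4.0125

a_1 = (-3, -1, 0); ‖a_1‖ = 3.1623, so q_1 = (-0.9487, -0.3162, 0.0000).
q_1·a_2 = (-0.9487)·(-4) + (-0.3162)·(-1) + 0.0000·(-4) = 4.1110.
u_2 = a_2 − 4.1110·q_1 = (-0.1000, 0.3000, -4.0000).
r_{22} = ‖u_2‖ = 4.0125.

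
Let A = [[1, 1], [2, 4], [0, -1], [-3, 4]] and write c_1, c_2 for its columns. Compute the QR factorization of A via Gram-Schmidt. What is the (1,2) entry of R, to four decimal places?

r_{12} = -0.8018

c_1 = (1, 2, 0, -3); ‖c_1‖ = 3.7417, so q_1 = (0.2673, 0.5345, 0.0000, -0.8018).
r_{12} = q_1·c_2 = -0.8018.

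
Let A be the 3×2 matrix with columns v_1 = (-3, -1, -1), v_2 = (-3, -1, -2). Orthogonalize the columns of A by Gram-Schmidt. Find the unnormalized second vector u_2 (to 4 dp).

v_1 = (-3, -1, -1); ‖v_1‖ = 3.3166, so q_1 = (-0.9045, -0.3015, -0.3015).
q_1·v_2 = (-0.9045)·(-3) + (-0.3015)·(-1) + (-0.3015)·(-2) = 3.6181.
u_2 = v_2 − 3.6181·q_1 = (0.2727, 0.0909, -0.9091).

u_2 = (0.2727, 0.0909, -0.9091)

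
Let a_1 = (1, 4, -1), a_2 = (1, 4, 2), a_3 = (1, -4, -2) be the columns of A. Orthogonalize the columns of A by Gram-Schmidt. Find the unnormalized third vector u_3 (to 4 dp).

q_1 = a_1/‖a_1‖ = (1, 4, -1)/4.2426 = (0.2357, 0.9428, -0.2357).
r_{12} = q_1·a_2 = 3.5355.
u_2 = a_2 − 3.5355·q_1 = (0.1667, 0.6667, 2.8333).
‖u_2‖ = 2.9155, so q_2 = (0.0572, 0.2287, 0.9718).
r_{13} = q_1·a_3 = -3.0641; r_{23} = q_2·a_3 = -2.8011.
u_3 = a_3 + 3.0641·q_1 + 2.8011·q_2 = (1.8824, -0.4706, 0.0000).

u_3 = (1.8824, -0.4706, 0.0000)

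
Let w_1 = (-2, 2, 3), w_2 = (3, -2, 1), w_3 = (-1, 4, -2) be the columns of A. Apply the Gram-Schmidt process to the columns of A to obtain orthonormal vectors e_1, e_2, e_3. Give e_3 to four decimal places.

w_1 = (-2, 2, 3); ‖w_1‖ = 4.1231, so e_1 = (-0.4851, 0.4851, 0.7276).
e_1·w_2 = (-0.4851)·3 + 0.4851·(-2) + 0.7276·1 = -1.6977.
u_2 = w_2 + 1.6977·e_1 = (2.1765, -1.1765, 2.2353).
‖u_2‖ = 3.3343, so e_2 = (0.6527, -0.3528, 0.6704).
e_1·w_3 = (-0.4851)·(-1) + 0.4851·4 + 0.7276·(-2) = 0.9701; e_2·w_3 = 0.6527·(-1) + (-0.3528)·4 + 0.6704·(-2) = -3.4049.
u_3 = w_3 − 0.9701·e_1 + 3.4049·e_2 = (1.6931, 2.3280, -0.4233).
‖u_3‖ = 2.9096, so e_3 = (0.5819, 0.8001, -0.1455).

e_3 = (0.5819, 0.8001, -0.1455)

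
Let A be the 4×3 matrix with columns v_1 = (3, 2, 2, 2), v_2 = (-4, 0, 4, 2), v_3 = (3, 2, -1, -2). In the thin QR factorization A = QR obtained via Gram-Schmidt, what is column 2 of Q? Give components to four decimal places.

e_1 = v_1/‖v_1‖ = (3, 2, 2, 2)/4.5826 = (0.6547, 0.4364, 0.4364, 0.4364).
r_{12} = e_1·v_2 = 0.0000.
u_2 = v_2 + 0.0000·e_1 = (-4.0000, 0.0000, 4.0000, 2.0000).
‖u_2‖ = 6.0000, so e_2 = (-0.6667, 0.0000, 0.6667, 0.3333).

e_2 = (-0.6667, 0.0000, 0.6667, 0.3333)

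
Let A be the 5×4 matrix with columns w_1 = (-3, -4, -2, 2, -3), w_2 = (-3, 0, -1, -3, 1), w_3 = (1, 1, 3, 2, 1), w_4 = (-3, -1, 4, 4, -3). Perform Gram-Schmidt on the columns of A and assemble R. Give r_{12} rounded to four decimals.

r_{12} = 0.3086

w_1 = (-3, -4, -2, 2, -3); ‖w_1‖ = 6.4807, so e_1 = (-0.4629, -0.6172, -0.3086, 0.3086, -0.4629).
r_{12} = e_1·w_2 = 0.3086.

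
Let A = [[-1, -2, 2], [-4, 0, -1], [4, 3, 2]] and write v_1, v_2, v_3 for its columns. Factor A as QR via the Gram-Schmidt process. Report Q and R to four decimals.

Q = [[-0.1741, -0.5930, 0.7861], [-0.6963, 0.6386, 0.3276], [0.6963, 0.4904, 0.5241]], R = [[5.7446, 2.4371, 1.7408], [0.0000, 2.6572, -0.8439], [0.0000, 0.0000, 2.2929]]

e_1 = v_1/‖v_1‖ = (-1, -4, 4)/5.7446 = (-0.1741, -0.6963, 0.6963).
r_{12} = e_1·v_2 = 2.4371.
u_2 = v_2 − 2.4371·e_1 = (-1.5758, 1.6970, 1.3030).
‖u_2‖ = 2.6572, so e_2 = (-0.5930, 0.6386, 0.4904).
r_{13} = e_1·v_3 = 1.7408; r_{23} = e_2·v_3 = -0.8439.
u_3 = v_3 − 1.7408·e_1 + 0.8439·e_2 = (1.8026, 0.7511, 1.2017).
‖u_3‖ = 2.2929, so e_3 = (0.7861, 0.3276, 0.5241).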